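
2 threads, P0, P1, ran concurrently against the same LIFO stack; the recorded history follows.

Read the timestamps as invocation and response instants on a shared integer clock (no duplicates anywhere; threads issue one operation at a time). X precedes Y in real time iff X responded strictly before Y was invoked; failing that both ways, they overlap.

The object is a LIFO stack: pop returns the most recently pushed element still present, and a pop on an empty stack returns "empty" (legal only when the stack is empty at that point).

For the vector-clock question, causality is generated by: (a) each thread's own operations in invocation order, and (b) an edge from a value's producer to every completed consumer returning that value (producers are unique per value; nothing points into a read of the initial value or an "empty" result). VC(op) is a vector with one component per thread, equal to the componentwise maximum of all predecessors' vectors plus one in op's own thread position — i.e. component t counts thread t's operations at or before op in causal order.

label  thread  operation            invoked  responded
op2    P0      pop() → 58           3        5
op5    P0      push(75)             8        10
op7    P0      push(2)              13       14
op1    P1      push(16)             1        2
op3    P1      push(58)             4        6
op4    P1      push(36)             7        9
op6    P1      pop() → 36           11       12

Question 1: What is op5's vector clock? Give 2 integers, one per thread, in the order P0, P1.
Answer: (2, 2)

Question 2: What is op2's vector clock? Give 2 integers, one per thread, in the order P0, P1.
Answer: (1, 2)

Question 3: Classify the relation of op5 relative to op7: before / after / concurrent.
Answer: before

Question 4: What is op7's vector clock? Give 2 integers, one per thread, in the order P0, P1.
Answer: (3, 2)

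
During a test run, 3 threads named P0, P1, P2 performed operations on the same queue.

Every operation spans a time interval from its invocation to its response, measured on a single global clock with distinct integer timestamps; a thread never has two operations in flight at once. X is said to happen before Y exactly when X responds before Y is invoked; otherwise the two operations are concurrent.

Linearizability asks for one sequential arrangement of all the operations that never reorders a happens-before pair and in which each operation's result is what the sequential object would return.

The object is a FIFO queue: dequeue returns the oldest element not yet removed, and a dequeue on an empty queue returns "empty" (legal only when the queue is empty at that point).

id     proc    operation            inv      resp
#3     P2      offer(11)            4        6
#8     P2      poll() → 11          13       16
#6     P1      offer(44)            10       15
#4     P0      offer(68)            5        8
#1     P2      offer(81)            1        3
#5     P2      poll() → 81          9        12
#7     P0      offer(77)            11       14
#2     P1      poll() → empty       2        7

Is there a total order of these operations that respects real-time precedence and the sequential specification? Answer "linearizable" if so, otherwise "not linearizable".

linearizable

a witness: #2, #1, #3, #4, #5, #6, #7, #8
1. #2 poll() → empty, leaving queue <>
2. #1 offer(81), leaving queue <81>
3. #3 offer(11), leaving queue <81,11>
4. #4 offer(68), leaving queue <81,11,68>
5. #5 poll() → 81, leaving queue <11,68>
6. #6 offer(44), leaving queue <11,68,44>
7. #7 offer(77), leaving queue <11,68,44,77>
8. #8 poll() → 11, leaving queue <68,44,77>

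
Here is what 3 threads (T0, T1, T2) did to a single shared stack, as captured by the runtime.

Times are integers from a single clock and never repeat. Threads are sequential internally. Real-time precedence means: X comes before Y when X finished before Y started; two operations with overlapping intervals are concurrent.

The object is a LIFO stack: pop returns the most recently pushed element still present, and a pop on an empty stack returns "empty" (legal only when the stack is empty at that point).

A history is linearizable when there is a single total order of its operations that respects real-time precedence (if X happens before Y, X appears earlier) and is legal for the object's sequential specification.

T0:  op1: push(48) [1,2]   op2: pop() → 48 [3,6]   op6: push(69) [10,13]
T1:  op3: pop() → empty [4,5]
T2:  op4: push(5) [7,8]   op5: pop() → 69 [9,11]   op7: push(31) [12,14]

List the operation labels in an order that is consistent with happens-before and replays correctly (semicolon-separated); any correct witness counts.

step 1: op1 push(48) — stack <48>
step 2: op2 pop() → 48 — stack <>
step 3: op3 pop() → empty — stack <>
step 4: op4 push(5) — stack <5>
step 5: op6 push(69) — stack <5,69>
step 6: op5 pop() → 69 — stack <5>
step 7: op7 push(31) — stack <5,31>

op1; op2; op3; op4; op6; op5; op7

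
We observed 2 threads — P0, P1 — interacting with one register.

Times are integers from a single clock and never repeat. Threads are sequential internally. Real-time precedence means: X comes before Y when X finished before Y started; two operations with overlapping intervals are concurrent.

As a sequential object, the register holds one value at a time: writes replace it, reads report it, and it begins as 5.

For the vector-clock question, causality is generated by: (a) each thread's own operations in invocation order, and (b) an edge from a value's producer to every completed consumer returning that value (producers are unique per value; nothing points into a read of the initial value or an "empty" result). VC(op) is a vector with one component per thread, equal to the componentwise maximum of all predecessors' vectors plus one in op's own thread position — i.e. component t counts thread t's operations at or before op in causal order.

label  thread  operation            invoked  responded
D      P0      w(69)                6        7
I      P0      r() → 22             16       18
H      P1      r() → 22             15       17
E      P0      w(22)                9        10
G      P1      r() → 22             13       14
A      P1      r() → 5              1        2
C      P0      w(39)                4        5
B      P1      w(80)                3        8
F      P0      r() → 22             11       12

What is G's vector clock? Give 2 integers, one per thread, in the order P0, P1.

(3, 3)

VC(A, invoked at 1): no causal predecessors; +1 on P1 → (0, 1)
VC(C, invoked at 4): no causal predecessors; +1 on P0 → (1, 0)
from VC(A)=(0, 1), B (invoked 3) maxes components and bumps P1 → (0, 2)
from VC(C)=(1, 0), D (invoked 6) maxes components and bumps P0 → (2, 0)
from VC(D)=(2, 0), E (invoked 9) maxes components and bumps P0 → (3, 0)
from VC(E)=(3, 0), F (invoked 11) maxes components and bumps P0 → (4, 0)
from VC(E)=(3, 0), VC(F)=(4, 0), I (invoked 16) maxes components and bumps P0 → (5, 0)
from VC(B)=(0, 2), VC(E)=(3, 0), G (invoked 13) maxes components and bumps P1 → (3, 3)
from VC(E)=(3, 0), VC(G)=(3, 3), H (invoked 15) maxes components and bumps P1 → (3, 4)
target: VC(G) = (3, 3)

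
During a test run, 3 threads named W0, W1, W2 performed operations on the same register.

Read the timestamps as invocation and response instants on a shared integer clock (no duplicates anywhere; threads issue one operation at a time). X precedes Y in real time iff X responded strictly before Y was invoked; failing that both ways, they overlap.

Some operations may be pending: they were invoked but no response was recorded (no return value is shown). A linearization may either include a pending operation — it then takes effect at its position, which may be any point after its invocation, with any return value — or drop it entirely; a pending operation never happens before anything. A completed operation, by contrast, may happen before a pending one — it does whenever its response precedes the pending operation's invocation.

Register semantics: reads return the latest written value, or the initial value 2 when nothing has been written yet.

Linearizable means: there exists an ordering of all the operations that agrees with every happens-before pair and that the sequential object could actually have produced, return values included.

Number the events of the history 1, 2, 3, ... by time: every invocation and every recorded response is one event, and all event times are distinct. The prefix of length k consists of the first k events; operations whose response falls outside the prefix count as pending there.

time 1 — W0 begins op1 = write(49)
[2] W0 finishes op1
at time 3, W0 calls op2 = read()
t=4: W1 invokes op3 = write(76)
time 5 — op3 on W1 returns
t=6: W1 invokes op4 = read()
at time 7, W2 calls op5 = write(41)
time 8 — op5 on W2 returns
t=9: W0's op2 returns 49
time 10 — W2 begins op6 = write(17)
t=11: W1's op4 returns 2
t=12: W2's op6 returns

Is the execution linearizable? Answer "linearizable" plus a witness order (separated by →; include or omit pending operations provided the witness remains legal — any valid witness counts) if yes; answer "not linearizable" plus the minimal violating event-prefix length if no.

events 1..10 are fine; event 11 — the response of op4 at time 11 — makes the prefix non-linearizable
checked exhaustively: 8 real-time-consistent orders of 5 completed operations, zero legal register replays
including or dropping the 1 pending operation (op6) in any combination fails
take op1, op2, op3, op4, op5 (pending dropped): step 4 already fails, because op4 read() → 2 cannot occur there
take op1, op2, op3, op5, op4 (pending dropped): step 5 already fails, because op4 read() → 2 cannot occur there

not linearizable — minimal violating prefix: 11 events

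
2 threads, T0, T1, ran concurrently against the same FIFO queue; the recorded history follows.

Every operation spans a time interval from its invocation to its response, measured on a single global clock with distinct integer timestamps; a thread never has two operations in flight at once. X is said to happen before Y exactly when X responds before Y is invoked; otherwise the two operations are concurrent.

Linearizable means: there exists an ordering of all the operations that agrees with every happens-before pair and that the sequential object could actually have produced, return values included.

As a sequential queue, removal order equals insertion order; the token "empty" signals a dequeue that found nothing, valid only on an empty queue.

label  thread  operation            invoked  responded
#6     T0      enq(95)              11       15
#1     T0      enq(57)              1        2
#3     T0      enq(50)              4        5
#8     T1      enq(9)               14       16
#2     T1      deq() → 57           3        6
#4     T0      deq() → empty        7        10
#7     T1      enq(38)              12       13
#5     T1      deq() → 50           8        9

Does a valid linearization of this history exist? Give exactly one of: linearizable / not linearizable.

linearizable

a witness: #1, #2, #3, #5, #4, #6, #7, #8
1. #1 enq(57), leaving queue <57>
2. #2 deq() → 57, leaving queue <>
3. #3 enq(50), leaving queue <50>
4. #5 deq() → 50, leaving queue <>
5. #4 deq() → empty, leaving queue <>
6. #6 enq(95), leaving queue <95>
7. #7 enq(38), leaving queue <95,38>
8. #8 enq(9), leaving queue <95,38,9>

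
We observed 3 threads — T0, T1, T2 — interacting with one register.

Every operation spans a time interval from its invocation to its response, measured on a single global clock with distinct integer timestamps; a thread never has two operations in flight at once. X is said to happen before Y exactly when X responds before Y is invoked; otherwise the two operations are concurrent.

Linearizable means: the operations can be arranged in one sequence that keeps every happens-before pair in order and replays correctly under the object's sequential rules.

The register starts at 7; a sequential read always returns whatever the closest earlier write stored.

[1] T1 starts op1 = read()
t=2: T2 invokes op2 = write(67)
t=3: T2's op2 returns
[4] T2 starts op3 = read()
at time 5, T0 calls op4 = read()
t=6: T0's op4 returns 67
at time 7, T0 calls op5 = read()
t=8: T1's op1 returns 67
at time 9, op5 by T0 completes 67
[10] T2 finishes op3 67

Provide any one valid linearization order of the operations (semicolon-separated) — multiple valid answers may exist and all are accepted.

op2; op1; op3; op4; op5

1. op2 write(67), leaving value 67
2. op1 read() → 67, leaving value 67
3. op3 read() → 67, leaving value 67
4. op4 read() → 67, leaving value 67
5. op5 read() → 67, leaving value 67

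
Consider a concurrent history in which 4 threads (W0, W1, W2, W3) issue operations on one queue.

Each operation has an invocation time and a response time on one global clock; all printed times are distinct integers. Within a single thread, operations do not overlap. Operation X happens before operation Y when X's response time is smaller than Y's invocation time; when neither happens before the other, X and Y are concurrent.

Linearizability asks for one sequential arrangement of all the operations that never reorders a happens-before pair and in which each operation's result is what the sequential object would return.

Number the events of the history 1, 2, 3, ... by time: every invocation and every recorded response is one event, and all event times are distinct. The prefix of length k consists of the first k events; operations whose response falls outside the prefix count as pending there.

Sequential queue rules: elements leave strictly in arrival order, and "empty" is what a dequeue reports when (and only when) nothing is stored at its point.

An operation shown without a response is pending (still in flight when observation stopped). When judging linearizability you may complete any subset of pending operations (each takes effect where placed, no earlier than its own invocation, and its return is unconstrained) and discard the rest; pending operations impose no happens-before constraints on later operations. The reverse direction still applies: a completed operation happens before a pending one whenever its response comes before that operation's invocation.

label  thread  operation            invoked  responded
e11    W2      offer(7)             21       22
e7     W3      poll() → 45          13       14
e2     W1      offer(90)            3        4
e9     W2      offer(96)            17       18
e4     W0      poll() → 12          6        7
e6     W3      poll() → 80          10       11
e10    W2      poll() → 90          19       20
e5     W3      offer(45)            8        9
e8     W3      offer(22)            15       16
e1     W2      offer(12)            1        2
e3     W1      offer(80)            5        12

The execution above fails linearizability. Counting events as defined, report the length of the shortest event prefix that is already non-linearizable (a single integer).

one valid order for events 1..10 is e1, e2, e3, e4, e5:
step 1: e1 offer(12) — queue <12>
step 2: e2 offer(90) — queue <12,90>
step 3: e3 offer(80) (pending, included) — queue <12,90,80>
step 4: e4 poll() → 12 — queue <90,80>
step 5: e5 offer(45) — queue <90,80,45>
event 11 — e6's response, time 11 — after it, nothing linearizes
include/drop combinations of the 1 pending operation (e3) were all tried; none helps
sample order e1, e2, e4, e5, e6 (pending dropped) stalls at step 5 — e6 poll() → 80 has no legal effect

11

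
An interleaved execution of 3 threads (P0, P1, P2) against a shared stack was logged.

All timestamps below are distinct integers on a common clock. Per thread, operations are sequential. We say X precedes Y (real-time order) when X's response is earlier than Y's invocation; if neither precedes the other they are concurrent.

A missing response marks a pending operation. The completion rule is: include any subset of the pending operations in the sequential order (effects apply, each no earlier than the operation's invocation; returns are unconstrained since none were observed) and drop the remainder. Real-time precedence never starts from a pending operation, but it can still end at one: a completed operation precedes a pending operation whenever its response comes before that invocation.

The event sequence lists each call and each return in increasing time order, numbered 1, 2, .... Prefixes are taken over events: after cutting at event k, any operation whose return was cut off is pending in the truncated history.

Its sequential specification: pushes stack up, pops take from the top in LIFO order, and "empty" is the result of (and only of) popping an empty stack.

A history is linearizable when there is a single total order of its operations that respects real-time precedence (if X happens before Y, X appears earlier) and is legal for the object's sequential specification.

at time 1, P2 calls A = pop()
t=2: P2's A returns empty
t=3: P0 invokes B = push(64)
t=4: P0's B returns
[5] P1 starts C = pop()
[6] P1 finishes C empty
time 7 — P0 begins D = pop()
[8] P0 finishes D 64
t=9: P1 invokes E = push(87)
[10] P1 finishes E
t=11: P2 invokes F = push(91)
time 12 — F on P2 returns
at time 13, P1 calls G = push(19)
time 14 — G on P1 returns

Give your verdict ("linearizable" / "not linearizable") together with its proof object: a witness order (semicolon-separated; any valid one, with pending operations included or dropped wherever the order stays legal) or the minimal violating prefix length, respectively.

events 1..5 are fine; event 6 — the response of C at time 6 — makes the prefix non-linearizable
exhaustive check: the 3 completed stack ops admit one real-time order; illegal
sample order A, B, C stalls at step 3 — C pop() → empty has no legal effect

not linearizable — minimal violating prefix: 6 events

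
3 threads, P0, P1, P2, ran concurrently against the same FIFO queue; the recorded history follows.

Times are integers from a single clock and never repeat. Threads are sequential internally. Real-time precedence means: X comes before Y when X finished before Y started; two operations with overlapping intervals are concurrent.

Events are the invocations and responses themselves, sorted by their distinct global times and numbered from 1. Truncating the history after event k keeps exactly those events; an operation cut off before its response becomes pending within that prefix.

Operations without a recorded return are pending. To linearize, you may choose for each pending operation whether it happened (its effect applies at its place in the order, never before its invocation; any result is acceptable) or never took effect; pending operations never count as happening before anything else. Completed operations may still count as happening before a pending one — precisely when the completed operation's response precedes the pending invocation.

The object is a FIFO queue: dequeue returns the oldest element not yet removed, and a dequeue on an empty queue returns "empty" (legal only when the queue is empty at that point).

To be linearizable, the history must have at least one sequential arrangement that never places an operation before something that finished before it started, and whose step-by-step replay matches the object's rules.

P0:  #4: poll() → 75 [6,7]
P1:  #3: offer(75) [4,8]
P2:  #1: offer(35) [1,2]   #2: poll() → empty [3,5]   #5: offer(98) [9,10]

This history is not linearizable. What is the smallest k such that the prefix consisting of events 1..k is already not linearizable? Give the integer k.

events 1..4 are linearizable, e.g. via #1:
1. #1 offer(35), leaving queue <35>
once event 5 joins (#2's response, time 5), exhaustive search finds no witness
completion choices over the 1 pending operation (#3) were checked; none helps
take #1, #2 (pending dropped): step 2 already fails, because #2 poll() → empty cannot occur there

5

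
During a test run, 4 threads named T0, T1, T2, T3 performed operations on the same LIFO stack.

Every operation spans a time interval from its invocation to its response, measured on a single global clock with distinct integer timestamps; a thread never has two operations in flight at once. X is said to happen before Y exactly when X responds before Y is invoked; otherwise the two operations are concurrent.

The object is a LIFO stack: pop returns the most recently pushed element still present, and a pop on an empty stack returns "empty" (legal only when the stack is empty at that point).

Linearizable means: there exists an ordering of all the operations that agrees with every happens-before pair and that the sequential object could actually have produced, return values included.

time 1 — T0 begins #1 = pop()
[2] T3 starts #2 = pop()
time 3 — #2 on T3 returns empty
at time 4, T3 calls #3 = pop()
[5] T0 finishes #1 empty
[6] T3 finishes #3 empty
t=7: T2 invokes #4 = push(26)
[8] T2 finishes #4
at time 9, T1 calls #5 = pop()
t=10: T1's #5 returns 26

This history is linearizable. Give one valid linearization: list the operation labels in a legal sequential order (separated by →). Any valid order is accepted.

#1 → #2 → #3 → #4 → #5

step 1: #1 pop() → empty — stack <>
step 2: #2 pop() → empty — stack <>
step 3: #3 pop() → empty — stack <>
step 4: #4 push(26) — stack <26>
step 5: #5 pop() → 26 — stack <>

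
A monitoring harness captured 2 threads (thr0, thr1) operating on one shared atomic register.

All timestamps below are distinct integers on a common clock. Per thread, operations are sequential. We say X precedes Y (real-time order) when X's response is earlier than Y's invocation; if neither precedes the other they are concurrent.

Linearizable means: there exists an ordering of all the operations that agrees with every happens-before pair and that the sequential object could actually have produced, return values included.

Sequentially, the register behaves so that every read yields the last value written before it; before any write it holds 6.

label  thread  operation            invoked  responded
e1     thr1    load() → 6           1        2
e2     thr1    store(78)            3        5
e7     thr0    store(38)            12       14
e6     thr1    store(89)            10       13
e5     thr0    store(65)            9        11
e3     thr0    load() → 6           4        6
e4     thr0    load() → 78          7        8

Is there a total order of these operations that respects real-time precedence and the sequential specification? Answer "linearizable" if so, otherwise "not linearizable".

linearizable

a witness: e1, e3, e2, e4, e5, e6, e7
step 1: e1 load() → 6 — value 6
step 2: e3 load() → 6 — value 6
step 3: e2 store(78) — value 78
step 4: e4 load() → 78 — value 78
step 5: e5 store(65) — value 65
step 6: e6 store(89) — value 89
step 7: e7 store(38) — value 38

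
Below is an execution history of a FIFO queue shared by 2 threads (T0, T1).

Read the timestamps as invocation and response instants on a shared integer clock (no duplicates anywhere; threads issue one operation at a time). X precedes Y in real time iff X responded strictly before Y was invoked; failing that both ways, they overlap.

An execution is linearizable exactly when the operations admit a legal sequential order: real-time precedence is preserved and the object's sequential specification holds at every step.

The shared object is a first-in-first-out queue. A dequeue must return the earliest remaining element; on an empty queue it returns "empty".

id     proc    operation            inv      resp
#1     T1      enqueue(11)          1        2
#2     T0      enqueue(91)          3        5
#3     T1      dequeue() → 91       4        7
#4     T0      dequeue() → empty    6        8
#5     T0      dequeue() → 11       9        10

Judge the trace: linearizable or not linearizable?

prefix check: 1..7 passes, 1..8 fails once #4's time-8 response joins
3 orders of the 4 completed FIFO queue ops respect real time; none is legal
e.g. #1, #2, #3, #4: illegal at step 3, since #3 dequeue() → 91 cannot apply there
e.g. #1, #2, #4, #3: illegal at step 3, since #4 dequeue() → empty cannot apply there

not linearizable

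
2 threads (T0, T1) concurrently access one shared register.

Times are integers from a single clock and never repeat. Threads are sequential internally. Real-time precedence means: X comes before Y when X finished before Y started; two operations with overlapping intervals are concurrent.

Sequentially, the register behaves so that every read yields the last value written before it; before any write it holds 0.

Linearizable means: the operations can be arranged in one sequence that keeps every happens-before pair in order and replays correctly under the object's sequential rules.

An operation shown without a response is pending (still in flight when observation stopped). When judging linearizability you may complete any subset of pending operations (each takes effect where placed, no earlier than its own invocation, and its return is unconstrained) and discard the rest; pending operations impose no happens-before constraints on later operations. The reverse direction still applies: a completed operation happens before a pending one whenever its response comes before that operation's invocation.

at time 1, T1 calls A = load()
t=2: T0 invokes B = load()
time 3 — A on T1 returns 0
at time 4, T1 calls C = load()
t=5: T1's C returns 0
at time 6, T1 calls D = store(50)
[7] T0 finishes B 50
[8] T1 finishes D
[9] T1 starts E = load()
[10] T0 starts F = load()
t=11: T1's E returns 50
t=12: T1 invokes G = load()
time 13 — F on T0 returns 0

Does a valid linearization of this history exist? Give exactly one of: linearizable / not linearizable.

not linearizable

the violation lands at event 13, F's response at time 13: events 1..12 linearize, events 1..13 do not
no legal order exists: 8 real-time-consistent candidates over 6 completed register operations, all rejected
completion choices over the 1 pending operation (G) were checked; none helps
e.g. A, B, C, D, E, F (pending dropped): illegal at step 2, since B load() → 50 cannot apply there
e.g. A, B, C, D, F, E (pending dropped): illegal at step 2, since B load() → 50 cannot apply there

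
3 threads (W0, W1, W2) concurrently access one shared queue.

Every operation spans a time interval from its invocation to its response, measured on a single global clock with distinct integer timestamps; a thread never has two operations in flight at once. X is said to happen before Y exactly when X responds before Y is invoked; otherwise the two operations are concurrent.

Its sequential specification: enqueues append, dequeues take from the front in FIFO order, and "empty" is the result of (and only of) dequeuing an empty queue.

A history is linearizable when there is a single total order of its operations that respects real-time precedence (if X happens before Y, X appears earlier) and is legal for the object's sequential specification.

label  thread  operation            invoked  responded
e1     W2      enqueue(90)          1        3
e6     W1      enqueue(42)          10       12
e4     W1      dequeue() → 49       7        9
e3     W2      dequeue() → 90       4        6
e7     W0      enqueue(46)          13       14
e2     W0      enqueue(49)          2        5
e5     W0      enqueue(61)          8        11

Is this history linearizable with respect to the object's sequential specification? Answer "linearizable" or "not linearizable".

a witness: e1, e2, e3, e4, e5, e6, e7
after step 1 (e1 enqueue(90)): queue <90>
after step 2 (e2 enqueue(49)): queue <90,49>
after step 3 (e3 dequeue() → 90): queue <49>
after step 4 (e4 dequeue() → 49): queue <>
after step 5 (e5 enqueue(61)): queue <61>
after step 6 (e6 enqueue(42)): queue <61,42>
after step 7 (e7 enqueue(46)): queue <61,42,46>

linearizable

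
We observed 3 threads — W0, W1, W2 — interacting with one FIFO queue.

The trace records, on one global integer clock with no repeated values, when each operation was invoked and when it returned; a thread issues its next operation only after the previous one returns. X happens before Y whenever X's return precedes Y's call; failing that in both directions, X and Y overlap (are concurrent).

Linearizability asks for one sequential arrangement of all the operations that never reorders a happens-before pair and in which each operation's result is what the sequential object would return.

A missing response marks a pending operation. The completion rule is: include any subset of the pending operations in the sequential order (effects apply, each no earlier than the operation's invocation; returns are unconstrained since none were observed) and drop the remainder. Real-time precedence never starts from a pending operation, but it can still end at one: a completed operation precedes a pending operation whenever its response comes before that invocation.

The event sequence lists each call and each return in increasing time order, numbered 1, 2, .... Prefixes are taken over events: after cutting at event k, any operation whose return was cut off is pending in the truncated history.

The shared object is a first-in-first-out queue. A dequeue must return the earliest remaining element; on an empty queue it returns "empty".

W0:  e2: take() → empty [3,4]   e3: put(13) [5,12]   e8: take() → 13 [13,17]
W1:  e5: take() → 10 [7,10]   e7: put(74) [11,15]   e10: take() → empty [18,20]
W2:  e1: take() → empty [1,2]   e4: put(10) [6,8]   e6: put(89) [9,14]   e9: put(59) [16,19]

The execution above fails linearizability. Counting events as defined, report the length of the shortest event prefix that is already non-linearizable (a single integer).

20

events 1..19 are linearizable, e.g. via e1, e2, e4, e3, e5, e6, e7, e8, e9:
after step 1 (e1 take() → empty): queue <>
after step 2 (e2 take() → empty): queue <>
after step 3 (e4 put(10)): queue <10>
after step 4 (e3 put(13)): queue <10,13>
after step 5 (e5 take() → 10): queue <13>
after step 6 (e6 put(89)): queue <13,89>
after step 7 (e7 put(74)): queue <13,89,74>
after step 8 (e8 take() → 13): queue <89,74>
after step 9 (e9 put(59)): queue <89,74,59>
once event 20 joins (e10's response, time 20), exhaustive search finds no witness
e.g. e1, e2, e3, e4, e5, e6, e7, e8, e9, e10: illegal at step 5, since e5 take() → 10 cannot apply there
e.g. e1, e2, e3, e4, e5, e6, e7, e8, e10, e9: illegal at step 5, since e5 take() → 10 cannot apply there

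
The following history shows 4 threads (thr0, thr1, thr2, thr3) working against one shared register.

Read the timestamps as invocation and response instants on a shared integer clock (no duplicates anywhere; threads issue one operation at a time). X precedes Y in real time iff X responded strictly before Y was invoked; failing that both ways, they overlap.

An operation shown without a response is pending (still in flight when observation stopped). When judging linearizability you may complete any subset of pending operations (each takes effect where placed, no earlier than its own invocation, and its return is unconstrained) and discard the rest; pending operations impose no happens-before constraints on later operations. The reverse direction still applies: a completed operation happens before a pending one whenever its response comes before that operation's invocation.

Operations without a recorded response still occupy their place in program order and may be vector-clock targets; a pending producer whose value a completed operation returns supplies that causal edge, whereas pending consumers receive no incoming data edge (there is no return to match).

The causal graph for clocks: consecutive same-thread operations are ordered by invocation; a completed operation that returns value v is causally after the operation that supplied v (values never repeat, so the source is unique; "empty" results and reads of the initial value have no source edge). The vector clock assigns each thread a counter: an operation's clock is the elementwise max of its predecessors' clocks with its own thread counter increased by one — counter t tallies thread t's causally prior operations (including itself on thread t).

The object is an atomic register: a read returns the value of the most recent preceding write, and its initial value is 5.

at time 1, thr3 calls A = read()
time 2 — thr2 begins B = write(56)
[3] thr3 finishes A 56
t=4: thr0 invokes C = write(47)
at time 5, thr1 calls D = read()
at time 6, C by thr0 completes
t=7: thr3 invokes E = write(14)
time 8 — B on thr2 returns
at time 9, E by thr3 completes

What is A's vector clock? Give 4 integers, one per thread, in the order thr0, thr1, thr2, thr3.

root op B, invoked 2: fresh clock plus thr2's own tick → (0, 0, 1, 0)
root op D, invoked 5: fresh clock plus thr1's own tick → (0, 1, 0, 0)
root op C, invoked 4: fresh clock plus thr0's own tick → (1, 0, 0, 0)
A (invocation 1): componentwise max over VC(B)=(0, 0, 1, 0), +1 at thr3, giving (0, 0, 1, 1)
E (invocation 7): componentwise max over VC(A)=(0, 0, 1, 1), +1 at thr3, giving (0, 0, 1, 2)
target: VC(A) = (0, 0, 1, 1)

(0, 0, 1, 1)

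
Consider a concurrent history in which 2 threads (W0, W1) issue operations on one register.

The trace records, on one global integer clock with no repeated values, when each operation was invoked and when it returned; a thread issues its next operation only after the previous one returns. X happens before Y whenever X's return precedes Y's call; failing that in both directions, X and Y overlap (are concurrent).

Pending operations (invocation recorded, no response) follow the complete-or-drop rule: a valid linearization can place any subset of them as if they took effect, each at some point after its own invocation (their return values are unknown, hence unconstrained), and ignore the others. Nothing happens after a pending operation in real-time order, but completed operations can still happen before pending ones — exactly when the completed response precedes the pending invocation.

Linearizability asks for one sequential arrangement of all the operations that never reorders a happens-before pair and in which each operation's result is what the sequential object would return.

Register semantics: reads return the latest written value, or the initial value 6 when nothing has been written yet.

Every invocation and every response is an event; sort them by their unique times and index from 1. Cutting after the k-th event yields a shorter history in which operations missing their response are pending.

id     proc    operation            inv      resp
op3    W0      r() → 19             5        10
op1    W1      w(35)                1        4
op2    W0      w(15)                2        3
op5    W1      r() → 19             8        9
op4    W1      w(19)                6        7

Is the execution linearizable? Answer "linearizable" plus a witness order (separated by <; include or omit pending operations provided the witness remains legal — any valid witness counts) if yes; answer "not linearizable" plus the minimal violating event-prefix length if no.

after step 1 (op1 w(35)): value 35
after step 2 (op2 w(15)): value 15
after step 3 (op4 w(19)): value 19
after step 4 (op3 r() → 19): value 19
after step 5 (op5 r() → 19): value 19

linearizable — witness: op1 < op2 < op4 < op3 < op5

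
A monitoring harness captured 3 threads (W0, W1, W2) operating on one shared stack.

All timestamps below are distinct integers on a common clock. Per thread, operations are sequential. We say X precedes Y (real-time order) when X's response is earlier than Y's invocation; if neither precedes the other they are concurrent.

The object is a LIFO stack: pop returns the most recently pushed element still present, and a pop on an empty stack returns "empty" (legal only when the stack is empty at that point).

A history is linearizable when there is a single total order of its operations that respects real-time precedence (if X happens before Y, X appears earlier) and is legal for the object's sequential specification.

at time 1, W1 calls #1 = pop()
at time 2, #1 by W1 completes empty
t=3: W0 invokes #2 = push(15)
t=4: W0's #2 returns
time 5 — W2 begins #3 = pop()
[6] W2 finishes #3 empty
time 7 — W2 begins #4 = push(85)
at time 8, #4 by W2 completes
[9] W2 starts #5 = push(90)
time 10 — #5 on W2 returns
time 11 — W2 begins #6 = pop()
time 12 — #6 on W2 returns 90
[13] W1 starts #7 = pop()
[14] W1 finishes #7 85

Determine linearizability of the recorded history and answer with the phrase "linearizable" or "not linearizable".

already the first 6 events (up to #3's response at time 6) admit no linearization; the first 5 still do
exactly one order of the 3 completed ops respects real time; the stack replay fails
for example #1, #2, #3 fails at step 3: #3 pop() → empty is not legal there

not linearizable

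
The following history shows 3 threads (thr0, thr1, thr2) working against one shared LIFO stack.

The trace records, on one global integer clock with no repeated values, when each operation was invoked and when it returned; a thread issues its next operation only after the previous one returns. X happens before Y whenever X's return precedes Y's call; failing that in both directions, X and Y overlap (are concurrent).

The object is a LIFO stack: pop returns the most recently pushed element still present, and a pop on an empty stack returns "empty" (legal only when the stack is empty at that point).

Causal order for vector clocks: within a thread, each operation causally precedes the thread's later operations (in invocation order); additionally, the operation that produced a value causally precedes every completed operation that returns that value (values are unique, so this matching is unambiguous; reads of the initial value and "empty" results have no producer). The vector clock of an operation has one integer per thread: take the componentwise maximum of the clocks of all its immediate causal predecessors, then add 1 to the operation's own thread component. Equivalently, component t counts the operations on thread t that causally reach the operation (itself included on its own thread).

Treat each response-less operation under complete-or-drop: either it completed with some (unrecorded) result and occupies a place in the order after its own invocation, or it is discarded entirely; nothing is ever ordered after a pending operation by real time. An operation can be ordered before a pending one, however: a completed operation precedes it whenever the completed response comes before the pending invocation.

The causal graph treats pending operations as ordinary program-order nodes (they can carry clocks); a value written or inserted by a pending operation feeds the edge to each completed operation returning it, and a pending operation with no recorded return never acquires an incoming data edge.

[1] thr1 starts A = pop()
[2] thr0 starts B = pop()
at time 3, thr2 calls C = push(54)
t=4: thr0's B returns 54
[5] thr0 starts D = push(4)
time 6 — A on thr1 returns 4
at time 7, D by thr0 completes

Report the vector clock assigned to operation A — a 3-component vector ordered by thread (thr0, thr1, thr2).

(2, 1, 1)

VC(C, invoked at 3): no causal predecessors; +1 on thr2 → (0, 0, 1)
B, invoked 2, takes VC(C)=(0, 0, 1) under max, adds 1 for thr0 → (1, 0, 1)
D, invoked 5, takes VC(B)=(1, 0, 1) under max, adds 1 for thr0 → (2, 0, 1)
A, invoked 1, takes VC(D)=(2, 0, 1) under max, adds 1 for thr1 → (2, 1, 1)
target: VC(A) = (2, 1, 1)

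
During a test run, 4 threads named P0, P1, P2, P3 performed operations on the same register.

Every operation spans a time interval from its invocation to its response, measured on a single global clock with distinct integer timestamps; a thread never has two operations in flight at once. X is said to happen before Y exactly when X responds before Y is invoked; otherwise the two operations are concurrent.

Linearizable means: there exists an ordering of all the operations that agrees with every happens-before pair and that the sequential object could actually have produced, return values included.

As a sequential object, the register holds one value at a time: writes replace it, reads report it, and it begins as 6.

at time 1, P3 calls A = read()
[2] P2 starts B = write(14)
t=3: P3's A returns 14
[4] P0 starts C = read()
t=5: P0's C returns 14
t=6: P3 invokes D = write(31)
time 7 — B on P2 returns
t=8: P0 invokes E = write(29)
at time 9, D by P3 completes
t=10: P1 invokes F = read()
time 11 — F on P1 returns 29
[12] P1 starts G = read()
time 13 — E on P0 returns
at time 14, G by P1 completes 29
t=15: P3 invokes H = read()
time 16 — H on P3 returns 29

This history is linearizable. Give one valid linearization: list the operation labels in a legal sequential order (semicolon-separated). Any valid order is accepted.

1. B write(14), leaving value 14
2. A read() → 14, leaving value 14
3. C read() → 14, leaving value 14
4. D write(31), leaving value 31
5. E write(29), leaving value 29
6. F read() → 29, leaving value 29
7. G read() → 29, leaving value 29
8. H read() → 29, leaving value 29

B; A; C; D; E; F; G; H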